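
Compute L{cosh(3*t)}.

L{cosh(3t)} = s/(s^2 - 9).

s/(s^2 - 9)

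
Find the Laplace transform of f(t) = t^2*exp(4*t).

L{t^2} = 2!/s^3 = 2/s^3.
By the first shifting theorem, multiplying by e^(4t) replaces s with s - 4.

2/(s - 4)^3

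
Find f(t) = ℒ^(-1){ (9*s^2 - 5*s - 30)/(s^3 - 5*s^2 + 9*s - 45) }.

f(t) = 5*exp(5*t) + 5*sin(3*t) + 4*cos(3*t)

Factor the denominator: s^3 - 5*s^2 + 9*s - 45 = (s - 5)*(s^2 + 9).
Partial fraction decomposition gives [5/(s - 5)] + [4*s/(s^2 + 9)] + [15/(s^2 + 9)].
Invert each term: 5/(s - 5) ↔ 5e^(5t); 4·s/(s^2 + 9) ↔ 4cos(3t); 5·3/(s^2 + 9) ↔ 5sin(3t).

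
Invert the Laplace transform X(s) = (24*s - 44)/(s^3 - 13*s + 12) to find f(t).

f(t) = 2*exp(3*t) + 2*exp(t) - 4*exp(-4*t)

Factor the denominator: s^3 - 13*s + 12 = (s - 3)*(s - 1)*(s + 4).
Partial fraction decomposition gives [2/(s - 1)] + [2/(s - 3)] + [-4/(s + 4)].
Invert each term: 2/(s - 1) ↔ 2e^(t); 2/(s - 3) ↔ 2e^(3t); -4/(s + 4) ↔ -4e^(-4t).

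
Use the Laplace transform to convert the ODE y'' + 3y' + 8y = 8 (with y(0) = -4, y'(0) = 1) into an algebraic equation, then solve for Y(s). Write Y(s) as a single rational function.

Y(s) = (-4*s^2 - 11*s + 8)/(s^3 + 3*s^2 + 8*s)

Transform both sides with L{·}.
The derivative rules (L{y''} = s^2 Y - s·y(0) - y'(0) and L{y'} = sY - y(0), with y(0) = -4, y'(0) = 1) turn the left side into (s^2 + 3*s + 8)Y - (-4*s - 11).
The right side is L{8} = 8/s.
So (s^2 + 3*s + 8)Y = 8/s + (-4*s - 11).
Divide through and combine into a single rational function.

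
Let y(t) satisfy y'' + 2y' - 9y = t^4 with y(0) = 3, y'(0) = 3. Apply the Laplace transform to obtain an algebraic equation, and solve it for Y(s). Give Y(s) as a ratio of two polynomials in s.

Laplace-transform each side.
With L{y''} = s^2 Y - s·y(0) - y'(0) and L{y'} = sY - y(0), with y(0) = 3, y'(0) = 3: the LHS transforms to (s^2 + 2*s - 9)Y - (3*s + 9).
The right side is L{t^4} = 24/s^5.
So (s^2 + 2*s - 9)Y = 24/s^5 + (3*s + 9).
Solve for Y(s) and write it as one ratio of polynomials.

Y(s) = (3*s^6 + 9*s^5 + 24)/(s^7 + 2*s^6 - 9*s^5)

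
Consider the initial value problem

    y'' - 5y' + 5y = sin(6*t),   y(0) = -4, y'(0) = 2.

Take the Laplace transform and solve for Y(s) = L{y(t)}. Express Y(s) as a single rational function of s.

Apply the Laplace transform to the equation.
The derivative rules (L{y''} = s^2 Y - s·y(0) - y'(0) and L{y'} = sY - y(0), with y(0) = -4, y'(0) = 2) turn the left side into (s^2 - 5*s + 5)Y - (-4*s + 22).
The right side is L{sin(6*t)} = 6/(s^2 + 36).
So (s^2 - 5*s + 5)Y = 6/(s^2 + 36) + (-4*s + 22).
Isolate Y and clear denominators.

Y(s) = (-4*s^3 + 22*s^2 - 144*s + 798)/(s^4 - 5*s^3 + 41*s^2 - 180*s + 180)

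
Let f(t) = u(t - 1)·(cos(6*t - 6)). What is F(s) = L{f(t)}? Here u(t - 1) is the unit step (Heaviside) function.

By the second shifting theorem, L{u(t - c)·g(t - c)} = e^(-cs)·G(s) with c = 1 and G(s) = L{g(t)}.
L{cos(6t)} = s/(s^2 + 36).

F(s) = s*exp(-s)/(s^2 + 36)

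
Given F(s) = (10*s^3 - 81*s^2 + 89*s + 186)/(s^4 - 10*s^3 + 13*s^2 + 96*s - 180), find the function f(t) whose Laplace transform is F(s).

Factor the denominator: s^4 - 10*s^3 + 13*s^2 + 96*s - 180 = (s - 6)*(s - 5)*(s - 2)*(s + 3).
Partial fraction decomposition gives [2/(s - 2)] + [6/(s - 5)] + [3/(s + 3)] + [-1/(s - 6)].
Invert each term: 2/(s - 2) ↔ 2e^(2t); 6/(s - 5) ↔ 6e^(5t); 3/(s + 3) ↔ 3e^(-3t); -1/(s - 6) ↔ -e^(6t).

f(t) = -exp(6*t) + 6*exp(5*t) + 2*exp(2*t) + 3*exp(-3*t)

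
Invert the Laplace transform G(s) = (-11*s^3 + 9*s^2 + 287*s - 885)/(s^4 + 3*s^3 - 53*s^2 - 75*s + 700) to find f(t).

f(t) = -5*exp(5*t) + 3*exp(4*t) - 4*exp(-5*t) - 5*exp(-7*t)

Factor the denominator: s^4 + 3*s^3 - 53*s^2 - 75*s + 700 = (s - 5)*(s - 4)*(s + 5)*(s + 7).
Partial fraction decomposition gives [3/(s - 4)] + [-4/(s + 5)] + [-5/(s + 7)] + [-5/(s - 5)].
Invert each term: 3/(s - 4) ↔ 3e^(4t); -4/(s + 5) ↔ -4e^(-5t); -5/(s + 7) ↔ -5e^(-7t); -5/(s - 5) ↔ -5e^(5t).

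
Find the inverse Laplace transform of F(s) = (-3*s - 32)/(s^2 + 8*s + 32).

-5*exp(-4*t)*sin(4*t) - 3*exp(-4*t)*cos(4*t)

Complete the square in the denominator: s^2 + 8*s + 32 = (s + 4)^2 + 4^2.
Split the numerator to match: -3*s - 32 = -3·(s + 4) - 5·4.
Invert each term: -3·(s + 4)/((s + 4)^2 + 16) ↔ -3e^(-4t)cos(4t); -5·4/((s + 4)^2 + 16) ↔ -5e^(-4t)sin(4t).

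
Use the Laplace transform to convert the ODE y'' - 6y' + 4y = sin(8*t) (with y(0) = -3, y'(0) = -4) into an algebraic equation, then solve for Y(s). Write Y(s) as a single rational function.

Transform both sides with L{·}.
With L{y''} = s^2 Y - s·y(0) - y'(0) and L{y'} = sY - y(0), with y(0) = -3, y'(0) = -4: the LHS transforms to (s^2 - 6*s + 4)Y - (-3*s + 14).
The right side is L{sin(8*t)} = 8/(s^2 + 64).
So (s^2 - 6*s + 4)Y = 8/(s^2 + 64) + (-3*s + 14).
Solve for Y(s) and write it as one ratio of polynomials.

Y(s) = (-3*s^3 + 14*s^2 - 192*s + 904)/(s^4 - 6*s^3 + 68*s^2 - 384*s + 256)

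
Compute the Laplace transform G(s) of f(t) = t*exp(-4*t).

G(s) = (s + 4)^(-2)

L{e^(-4t)} = 1/(s + 4).
Then apply L{t·g(t)} = -d/ds[H(s)] with H(s) = 1/(s + 4):
differentiating 1 time and applying the sign gives (s + 4)^(-2).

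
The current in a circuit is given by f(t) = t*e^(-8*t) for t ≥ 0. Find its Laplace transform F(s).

F(s) = (s + 8)^(-2)

L{e^(-8t)} = 1/(s + 8).
Then apply L{t·g(t)} = -d/ds[G(s)] with G(s) = 1/(s + 8):
differentiating 1 time and applying the sign gives (s + 8)^(-2).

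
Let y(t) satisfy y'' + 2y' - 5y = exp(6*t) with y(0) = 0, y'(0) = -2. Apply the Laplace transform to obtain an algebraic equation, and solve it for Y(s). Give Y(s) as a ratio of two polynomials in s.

Y(s) = (-2*s + 13)/(s^3 - 4*s^2 - 17*s + 30)

Take the Laplace transform of both sides.
The derivative rules (L{y''} = s^2 Y - s·y(0) - y'(0) and L{y'} = sY - y(0), with y(0) = 0, y'(0) = -2) turn the left side into (s^2 + 2*s - 5)Y - (-2).
The right side is L{exp(6*t)} = 1/(s - 6).
So (s^2 + 2*s - 5)Y = 1/(s - 6) + (-2).
Solve for Y(s) and write it as one ratio of polynomials.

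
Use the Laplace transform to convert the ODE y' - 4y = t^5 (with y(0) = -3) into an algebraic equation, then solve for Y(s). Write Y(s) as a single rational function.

Y(s) = (-3*s^6 + 120)/(s^7 - 4*s^6)

Transform both sides with L{·}.
With L{y'} = sY - y(0) = sY - (-3): the LHS transforms to (s - 4)Y - (-3).
The right side is L{t^5} = 120/s^6.
So (s - 4)Y = 120/s^6 + (-3).
Isolate Y and clear denominators.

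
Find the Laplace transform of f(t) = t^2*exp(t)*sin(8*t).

L{sin(8t)} = 8/(s^2 + 64).
Multiplying by e^(t) shifts s → s - 1, so L{exp(t)*sin(8*t)} = 8/((s - 1)^2 + 64).
Then apply L{t^2·g(t)} = (-1)^2 d^2/ds^2[H(s)] with H(s) = 8/((s - 1)^2 + 64):
differentiating 2 times and applying the sign gives 16*(3*s^2 - 6*s - 61)/(s^2 - 2*s + 65)^3.

16*(3*s^2 - 6*s - 61)/(s^2 - 2*s + 65)^3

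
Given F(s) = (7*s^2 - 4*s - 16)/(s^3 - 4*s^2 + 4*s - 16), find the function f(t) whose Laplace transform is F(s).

f(t) = 4*exp(4*t) + 4*sin(2*t) + 3*cos(2*t)

Factor the denominator: s^3 - 4*s^2 + 4*s - 16 = (s - 4)*(s^2 + 4).
Partial fraction decomposition gives [4/(s - 4)] + [3*s/(s^2 + 4)] + [8/(s^2 + 4)].
Invert each term: 4/(s - 4) ↔ 4e^(4t); 3·s/(s^2 + 4) ↔ 3cos(2t); 4·2/(s^2 + 4) ↔ 4sin(2t).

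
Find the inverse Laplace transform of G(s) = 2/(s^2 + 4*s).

Rewrite the denominator: s^2 + 4*s = (s + 2)^2 - 4.
The form in (s + 2) signals a first-shifting-theorem factor e^(-2t).
Since L{sinh(2t)} = 2/(s^2 - 4), the inverse is e^(-2*t)*sinh(2*t).

exp(-2*t)*sinh(2*t)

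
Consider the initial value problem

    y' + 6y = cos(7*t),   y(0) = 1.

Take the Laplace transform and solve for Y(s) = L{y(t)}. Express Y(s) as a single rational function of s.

Laplace-transform each side.
The derivative rules (L{y'} = sY - y(0) = sY - 1) turn the left side into (s + 6)Y - (1).
The right side is L{cos(7*t)} = s/(s^2 + 49).
So (s + 6)Y = s/(s^2 + 49) + (1).
Solve for Y(s) and write it as one ratio of polynomials.

Y(s) = (s^2 + s + 49)/(s^3 + 6*s^2 + 49*s + 294)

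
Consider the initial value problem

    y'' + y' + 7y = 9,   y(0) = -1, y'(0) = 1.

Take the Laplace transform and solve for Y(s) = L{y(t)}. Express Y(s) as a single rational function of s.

Transform both sides with L{·}.
Using L{y''} = s^2 Y - s·y(0) - y'(0) and L{y'} = sY - y(0), with y(0) = -1, y'(0) = 1, the left side becomes (s^2 + s + 7)Y - (-s).
The right side is L{9} = 9/s.
So (s^2 + s + 7)Y = 9/s + (-s).
Divide through and combine into a single rational function.

Y(s) = (-s^2 + 9)/(s^3 + s^2 + 7*s)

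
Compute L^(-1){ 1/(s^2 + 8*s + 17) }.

Rewrite the denominator: s^2 + 8*s + 17 = (s + 4)^2 + 1.
The form in (s + 4) signals a first-shifting-theorem factor e^(-4t).
Since L{sin(t)} = 1/(s^2 + 1), the inverse is exp(-4*t)*sin(t).

exp(-4*t)*sin(t)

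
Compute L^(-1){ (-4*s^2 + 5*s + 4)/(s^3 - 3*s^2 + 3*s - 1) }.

5*t^2*exp(t)/2 - 3*t*exp(t) - 4*exp(t)

Factor the denominator: s^3 - 3*s^2 + 3*s - 1 = (s - 1)^3.
Partial fraction decomposition gives [-4/(s - 1)] + [-3/(s - 1)^2] + [5/(s - 1)^3].
Invert each term: -4/(s - 1) ↔ -4e^(t); -3/(s - 1)^2 ↔ -3t·e^(t); 5/(s - 1)^3 ↔ (5/2)t^2·e^(t).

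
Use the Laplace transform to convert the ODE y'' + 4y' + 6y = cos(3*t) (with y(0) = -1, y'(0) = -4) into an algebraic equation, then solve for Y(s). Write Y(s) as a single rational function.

Y(s) = (-s^3 - 8*s^2 - 8*s - 72)/(s^4 + 4*s^3 + 15*s^2 + 36*s + 54)

Laplace-transform each side.
The derivative rules (L{y''} = s^2 Y - s·y(0) - y'(0) and L{y'} = sY - y(0), with y(0) = -1, y'(0) = -4) turn the left side into (s^2 + 4*s + 6)Y - (-s - 8).
The right side is L{cos(3*t)} = s/(s^2 + 9).
So (s^2 + 4*s + 6)Y = s/(s^2 + 9) + (-s - 8).
Solve for Y(s) and write it as one ratio of polynomials.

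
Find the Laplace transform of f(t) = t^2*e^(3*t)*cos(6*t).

L{cos(6t)} = s/(s^2 + 36).
Multiplying by e^(3t) shifts s → s - 3, so L{e^(3*t)*cos(6*t)} = (s - 3)/((s - 3)^2 + 36).
Then apply L{t^2·g(t)} = (-1)^2 d^2/ds^2[G(s)] with G(s) = (s - 3)/((s - 3)^2 + 36):
differentiating 2 times and applying the sign gives 2*(s - 3)*(s^2 - 6*s - 99)/(s^2 - 6*s + 45)^3.

2*(s - 3)*(s^2 - 6*s - 99)/(s^2 - 6*s + 45)^3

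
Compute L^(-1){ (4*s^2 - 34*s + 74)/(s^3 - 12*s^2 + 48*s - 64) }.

Factor the denominator: s^3 - 12*s^2 + 48*s - 64 = (s - 4)^3.
Partial fraction decomposition gives [4/(s - 4)] + [-2/(s - 4)^2] + [2/(s - 4)^3].
Invert each term: 4/(s - 4) ↔ 4e^(4t); -2/(s - 4)^2 ↔ -2t·e^(4t); 2/(s - 4)^3 ↔ (1)t^2·e^(4t).

t^2*exp(4*t) - 2*t*exp(4*t) + 4*exp(4*t)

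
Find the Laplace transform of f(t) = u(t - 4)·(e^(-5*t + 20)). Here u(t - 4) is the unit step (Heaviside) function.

exp(-4*s)/(s + 5)

By the second shifting theorem, L{u(t - c)·g(t - c)} = e^(-cs)·G(s) with c = 4 and G(s) = L{g(t)}.
L{e^(-5t)} = 1/(s + 5).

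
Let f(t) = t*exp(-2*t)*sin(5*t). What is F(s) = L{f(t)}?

L{sin(5t)} = 5/(s^2 + 25).
Multiplying by e^(-2t) shifts s → s + 2, so L{exp(-2*t)*sin(5*t)} = 5/((s + 2)^2 + 25).
Then apply L{t·g(t)} = -d/ds[G(s)] with G(s) = 5/((s + 2)^2 + 25):
differentiating 1 time and applying the sign gives 10*(s + 2)/(s^2 + 4*s + 29)^2.

F(s) = 10*(s + 2)/(s^2 + 4*s + 29)^2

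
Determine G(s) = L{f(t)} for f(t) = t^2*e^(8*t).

L{e^(8t)} = 1/(s - 8).
Then apply L{t^2·g(t)} = (-1)^2 d^2/ds^2[H(s)] with H(s) = 1/(s - 8):
differentiating 2 times and applying the sign gives 2/(s - 8)^3.

G(s) = 2/(s - 8)^3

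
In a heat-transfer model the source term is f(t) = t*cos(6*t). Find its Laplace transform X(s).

L{cos(6t)} = s/(s^2 + 36).
Then apply L{t·g(t)} = -d/ds[G(s)] with G(s) = s/(s^2 + 36):
differentiating 1 time and applying the sign gives (s - 6)*(s + 6)/(s^2 + 36)^2.

X(s) = (s - 6)*(s + 6)/(s^2 + 36)^2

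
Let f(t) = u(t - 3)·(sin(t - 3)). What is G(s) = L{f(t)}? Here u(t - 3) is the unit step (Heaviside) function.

G(s) = exp(-3*s)/(s^2 + 1)

By the second shifting theorem, L{u(t - c)·g(t - c)} = e^(-cs)·H(s) with c = 3 and H(s) = L{g(t)}.
L{sin(t)} = 1/(s^2 + 1).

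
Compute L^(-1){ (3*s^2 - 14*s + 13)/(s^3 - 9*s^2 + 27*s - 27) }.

Factor the denominator: s^3 - 9*s^2 + 27*s - 27 = (s - 3)^3.
Partial fraction decomposition gives [3/(s - 3)] + [4/(s - 3)^2] + [-2/(s - 3)^3].
Invert each term: 3/(s - 3) ↔ 3e^(3t); 4/(s - 3)^2 ↔ 4t·e^(3t); -2/(s - 3)^3 ↔ (-1)t^2·e^(3t).

-t^2*exp(3*t) + 4*t*exp(3*t) + 3*exp(3*t)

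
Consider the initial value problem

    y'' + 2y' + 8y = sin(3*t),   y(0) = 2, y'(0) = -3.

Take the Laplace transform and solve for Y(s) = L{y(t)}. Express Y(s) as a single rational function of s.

Take the Laplace transform of both sides.
Using L{y''} = s^2 Y - s·y(0) - y'(0) and L{y'} = sY - y(0), with y(0) = 2, y'(0) = -3, the left side becomes (s^2 + 2*s + 8)Y - (2*s + 1).
The right side is L{sin(3*t)} = 3/(s^2 + 9).
So (s^2 + 2*s + 8)Y = 3/(s^2 + 9) + (2*s + 1).
Divide through and combine into a single rational function.

Y(s) = (2*s^3 + s^2 + 18*s + 12)/(s^4 + 2*s^3 + 17*s^2 + 18*s + 72)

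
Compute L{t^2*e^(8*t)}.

L{e^(8t)} = 1/(s - 8).
Then apply L{t^2·g(t)} = (-1)^2 d^2/ds^2[G(s)] with G(s) = 1/(s - 8):
differentiating 2 times and applying the sign gives 2/(s - 8)^3.

2/(s - 8)^3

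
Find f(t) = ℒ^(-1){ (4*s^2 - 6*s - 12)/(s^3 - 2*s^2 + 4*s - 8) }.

Factor the denominator: s^3 - 2*s^2 + 4*s - 8 = (s - 2)*(s^2 + 4).
Partial fraction decomposition gives [-1/(s - 2)] + [5*s/(s^2 + 4)] + [4/(s^2 + 4)].
Invert each term: -1/(s - 2) ↔ -e^(2t); 5·s/(s^2 + 4) ↔ 5cos(2t); 2·2/(s^2 + 4) ↔ 2sin(2t).

f(t) = -exp(2*t) + 2*sin(2*t) + 5*cos(2*t)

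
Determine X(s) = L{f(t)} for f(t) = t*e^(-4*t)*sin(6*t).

X(s) = 12*(s + 4)/(s^2 + 8*s + 52)^2

L{sin(6t)} = 6/(s^2 + 36).
Multiplying by e^(-4t) shifts s → s + 4, so L{e^(-4*t)*sin(6*t)} = 6/((s + 4)^2 + 36).
Then apply L{t·g(t)} = -d/ds[G(s)] with G(s) = 6/((s + 4)^2 + 36):
differentiating 1 time and applying the sign gives 12*(s + 4)/(s^2 + 8*s + 52)^2.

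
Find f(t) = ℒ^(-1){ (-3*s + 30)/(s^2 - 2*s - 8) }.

f(t) = 3*exp(4*t) - 6*exp(-2*t)

Factor the denominator: s^2 - 2*s - 8 = (s - 4)*(s + 2).
Partial fraction decomposition gives [-6/(s + 2)] + [3/(s - 4)].
Invert each term: -6/(s + 2) ↔ -6e^(-2t); 3/(s - 4) ↔ 3e^(4t).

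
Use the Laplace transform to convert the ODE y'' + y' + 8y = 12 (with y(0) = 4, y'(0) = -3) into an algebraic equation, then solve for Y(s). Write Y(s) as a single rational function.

Y(s) = (4*s^2 + s + 12)/(s^3 + s^2 + 8*s)

Laplace-transform each side.
With L{y''} = s^2 Y - s·y(0) - y'(0) and L{y'} = sY - y(0), with y(0) = 4, y'(0) = -3: the LHS transforms to (s^2 + s + 8)Y - (4*s + 1).
The right side is L{12} = 12/s.
So (s^2 + s + 8)Y = 12/s + (4*s + 1).
Isolate Y and clear denominators.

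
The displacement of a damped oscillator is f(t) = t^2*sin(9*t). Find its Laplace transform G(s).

L{sin(9t)} = 9/(s^2 + 81).
Then apply L{t^2·g(t)} = (-1)^2 d^2/ds^2[H(s)] with H(s) = 9/(s^2 + 81):
differentiating 2 times and applying the sign gives 54*(s^2 - 27)/(s^2 + 81)^3.

G(s) = 54*(s^2 - 27)/(s^2 + 81)^3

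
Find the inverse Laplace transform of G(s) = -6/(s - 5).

Since L{e^(5t)} = 1/(s - 5), the inverse is e^(5*t), scaled by -6.

-6*exp(5*t)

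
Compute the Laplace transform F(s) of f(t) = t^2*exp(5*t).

F(s) = 2/(s - 5)^3

L{e^(5t)} = 1/(s - 5).
Then apply L{t^2·g(t)} = (-1)^2 d^2/ds^2[G(s)] with G(s) = 1/(s - 5):
differentiating 2 times and applying the sign gives 2/(s - 5)^3.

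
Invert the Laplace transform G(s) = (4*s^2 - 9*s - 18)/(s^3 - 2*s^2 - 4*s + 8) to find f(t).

f(t) = -5*t*exp(2*t) + 3*exp(2*t) + exp(-2*t)

Factor the denominator: s^3 - 2*s^2 - 4*s + 8 = (s - 2)^2*(s + 2).
Partial fraction decomposition gives [3/(s - 2)] + [-5/(s - 2)^2] + [1/(s + 2)].
Invert each term: 3/(s - 2) ↔ 3e^(2t); -5/(s - 2)^2 ↔ -5t·e^(2t); 1/(s + 2) ↔ e^(-2t).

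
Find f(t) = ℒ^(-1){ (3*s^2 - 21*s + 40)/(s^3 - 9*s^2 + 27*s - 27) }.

f(t) = 2*t^2*exp(3*t) - 3*t*exp(3*t) + 3*exp(3*t)

Factor the denominator: s^3 - 9*s^2 + 27*s - 27 = (s - 3)^3.
Partial fraction decomposition gives [3/(s - 3)] + [-3/(s - 3)^2] + [4/(s - 3)^3].
Invert each term: 3/(s - 3) ↔ 3e^(3t); -3/(s - 3)^2 ↔ -3t·e^(3t); 4/(s - 3)^3 ↔ (2)t^2·e^(3t).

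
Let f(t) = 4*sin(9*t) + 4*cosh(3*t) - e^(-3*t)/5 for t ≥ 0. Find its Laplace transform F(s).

F(s) = 4*s/(s^2 - 9) + 36/(s^2 + 81) - 1/(5*(s + 3))

The transform is linear, so treat each term independently.
(-1/5)·[L{e^(-3t)} = 1/(s + 3)]; (4)·[L{cosh(3t)} = s/(s^2 - 9)]; (4)·[L{sin(9t)} = 9/(s^2 + 81)].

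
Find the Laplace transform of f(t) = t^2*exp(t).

2/(s - 1)^3

L{e^(t)} = 1/(s - 1).
Then apply L{t^2·g(t)} = (-1)^2 d^2/ds^2[G(s)] with G(s) = 1/(s - 1):
differentiating 2 times and applying the sign gives 2/(s - 1)^3.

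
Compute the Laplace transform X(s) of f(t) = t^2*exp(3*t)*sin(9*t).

L{sin(9t)} = 9/(s^2 + 81).
Multiplying by e^(3t) shifts s → s - 3, so L{exp(3*t)*sin(9*t)} = 9/((s - 3)^2 + 81).
Then apply L{t^2·g(t)} = (-1)^2 d^2/ds^2[G(s)] with G(s) = 9/((s - 3)^2 + 81):
differentiating 2 times and applying the sign gives 54*(s^2 - 6*s - 18)/(s^2 - 6*s + 90)^3.

X(s) = 54*(s^2 - 6*s - 18)/(s^2 - 6*s + 90)^3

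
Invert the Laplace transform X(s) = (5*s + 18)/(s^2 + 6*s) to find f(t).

Factor the denominator: s^2 + 6*s = s*(s + 6).
Partial fraction decomposition gives [2/(s + 6)] + [3/s].
Invert each term: 2/(s + 6) ↔ 2e^(-6t); 3/(s - 0) ↔ 3e^(0t).

f(t) = 3 + 2*exp(-6*t)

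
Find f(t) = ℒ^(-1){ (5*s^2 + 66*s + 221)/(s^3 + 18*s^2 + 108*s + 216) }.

f(t) = 5*t^2*exp(-6*t)/2 + 6*t*exp(-6*t) + 5*exp(-6*t)

Factor the denominator: s^3 + 18*s^2 + 108*s + 216 = (s + 6)^3.
Partial fraction decomposition gives [5/(s + 6)] + [6/(s + 6)^2] + [5/(s + 6)^3].
Invert each term: 5/(s + 6) ↔ 5e^(-6t); 6/(s + 6)^2 ↔ 6t·e^(-6t); 5/(s + 6)^3 ↔ (5/2)t^2·e^(-6t).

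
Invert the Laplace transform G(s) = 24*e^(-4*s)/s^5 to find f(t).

The factor e^(-4s) signals a time shift by c = 4 (second shifting theorem).
L{t^4} = 4!/s^5 = 24/s^5, so L^-1{24/s^5} = t^4.
Hence the inverse is u(t - 4) times that function evaluated at t - 4.

f(t) = Heaviside(t - 4)*((t - 4)^4)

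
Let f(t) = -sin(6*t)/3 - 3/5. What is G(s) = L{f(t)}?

The transform is linear, so treat each term independently.
L{-3/5} = (-3/5)/s; (-1/3)·[L{sin(6t)} = 6/(s^2 + 36)].

G(s) = -2/(s^2 + 36) - 3/(5*s)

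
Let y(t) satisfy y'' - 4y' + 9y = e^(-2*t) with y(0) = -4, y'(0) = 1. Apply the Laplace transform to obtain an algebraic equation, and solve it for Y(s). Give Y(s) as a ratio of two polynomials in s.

Laplace-transform each side.
The derivative rules (L{y''} = s^2 Y - s·y(0) - y'(0) and L{y'} = sY - y(0), with y(0) = -4, y'(0) = 1) turn the left side into (s^2 - 4*s + 9)Y - (-4*s + 17).
The right side is L{e^(-2*t)} = 1/(s + 2).
So (s^2 - 4*s + 9)Y = 1/(s + 2) + (-4*s + 17).
Solve for Y(s) and write it as one ratio of polynomials.

Y(s) = (-4*s^2 + 9*s + 35)/(s^3 - 2*s^2 + s + 18)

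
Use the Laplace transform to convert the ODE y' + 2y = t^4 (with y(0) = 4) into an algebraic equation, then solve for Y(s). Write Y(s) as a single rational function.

Apply the Laplace transform to the equation.
Using L{y'} = sY - y(0) = sY - 4, the left side becomes (s + 2)Y - (4).
The right side is L{t^4} = 24/s^5.
So (s + 2)Y = 24/s^5 + (4).
Solve for Y(s) and write it as one ratio of polynomials.

Y(s) = (4*s^5 + 24)/(s^6 + 2*s^5)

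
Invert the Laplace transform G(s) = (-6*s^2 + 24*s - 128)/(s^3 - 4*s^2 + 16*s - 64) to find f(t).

Factor the denominator: s^3 - 4*s^2 + 16*s - 64 = (s - 4)*(s^2 + 16).
Partial fraction decomposition gives [-4/(s - 4)] + [-2*s/(s^2 + 16)] + [16/(s^2 + 16)].
Invert each term: -4/(s - 4) ↔ -4e^(4t); -2·s/(s^2 + 16) ↔ -2cos(4t); 4·4/(s^2 + 16) ↔ 4sin(4t).

f(t) = -4*exp(4*t) + 4*sin(4*t) - 2*cos(4*t)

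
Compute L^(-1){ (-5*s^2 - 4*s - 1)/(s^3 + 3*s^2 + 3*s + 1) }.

-t^2*exp(-t) + 6*t*exp(-t) - 5*exp(-t)

Factor the denominator: s^3 + 3*s^2 + 3*s + 1 = (s + 1)^3.
Partial fraction decomposition gives [-5/(s + 1)] + [6/(s + 1)^2] + [-2/(s + 1)^3].
Invert each term: -5/(s + 1) ↔ -5e^(-t); 6/(s + 1)^2 ↔ 6t·e^(-t); -2/(s + 1)^3 ↔ (-1)t^2·e^(-t).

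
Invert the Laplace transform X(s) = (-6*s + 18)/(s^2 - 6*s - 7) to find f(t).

f(t) = -6*exp(3*t)*cosh(4*t)

Rewrite the denominator: s^2 - 6*s - 7 = (s - 3)^2 - 16.
The form in (s - 3) signals a first-shifting-theorem factor e^(3t).
Since L{cosh(4t)} = s/(s^2 - 16), the inverse is exp(3*t)*cosh(4*t), scaled by -6.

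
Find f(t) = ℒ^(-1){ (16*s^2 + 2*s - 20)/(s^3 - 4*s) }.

f(t) = 6*exp(2*t) + 5 + 5*exp(-2*t)

Factor the denominator: s^3 - 4*s = s*(s - 2)*(s + 2).
Partial fraction decomposition gives [5/(s + 2)] + [5/s] + [6/(s - 2)].
Invert each term: 5/(s + 2) ↔ 5e^(-2t); 5/(s - 0) ↔ 5e^(0t); 6/(s - 2) ↔ 6e^(2t).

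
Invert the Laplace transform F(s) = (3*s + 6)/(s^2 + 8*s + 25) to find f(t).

Complete the square in the denominator: s^2 + 8*s + 25 = (s + 4)^2 + 3^2.
Split the numerator to match: 3*s + 6 = 3·(s + 4) - 2·3.
Invert each term: 3·(s + 4)/((s + 4)^2 + 9) ↔ 3e^(-4t)cos(3t); -2·3/((s + 4)^2 + 9) ↔ -2e^(-4t)sin(3t).

f(t) = -2*exp(-4*t)*sin(3*t) + 3*exp(-4*t)*cos(3*t)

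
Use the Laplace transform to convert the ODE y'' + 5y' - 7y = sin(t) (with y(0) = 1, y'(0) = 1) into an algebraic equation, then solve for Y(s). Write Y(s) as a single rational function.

Y(s) = (s^3 + 6*s^2 + s + 7)/(s^4 + 5*s^3 - 6*s^2 + 5*s - 7)

Transform both sides with L{·}.
With L{y''} = s^2 Y - s·y(0) - y'(0) and L{y'} = sY - y(0), with y(0) = 1, y'(0) = 1: the LHS transforms to (s^2 + 5*s - 7)Y - (s + 6).
The right side is L{sin(t)} = 1/(s^2 + 1).
So (s^2 + 5*s - 7)Y = 1/(s^2 + 1) + (s + 6).
Isolate Y and clear denominators.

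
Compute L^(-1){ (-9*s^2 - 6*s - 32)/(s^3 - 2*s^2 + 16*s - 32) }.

-4*exp(2*t) - 4*sin(4*t) - 5*cos(4*t)

Factor the denominator: s^3 - 2*s^2 + 16*s - 32 = (s - 2)*(s^2 + 16).
Partial fraction decomposition gives [-4/(s - 2)] + [-5*s/(s^2 + 16)] + [-16/(s^2 + 16)].
Invert each term: -4/(s - 2) ↔ -4e^(2t); -5·s/(s^2 + 16) ↔ -5cos(4t); -4·4/(s^2 + 16) ↔ -4sin(4t).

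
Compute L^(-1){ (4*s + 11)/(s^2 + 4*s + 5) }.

3*exp(-2*t)*sin(t) + 4*exp(-2*t)*cos(t)

Complete the square in the denominator: s^2 + 4*s + 5 = (s + 2)^2 + 1^2.
Split the numerator to match: 4*s + 11 = 4·(s + 2) + 3·1.
Invert each term: 4·(s + 2)/((s + 2)^2 + 1) ↔ 4e^(-2t)cos(t); 3·1/((s + 2)^2 + 1) ↔ 3e^(-2t)sin(t).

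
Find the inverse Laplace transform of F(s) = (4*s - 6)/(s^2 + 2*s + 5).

-5*exp(-t)*sin(2*t) + 4*exp(-t)*cos(2*t)

Complete the square in the denominator: s^2 + 2*s + 5 = (s + 1)^2 + 2^2.
Split the numerator to match: 4*s - 6 = 4·(s + 1) - 5·2.
Invert each term: 4·(s + 1)/((s + 1)^2 + 4) ↔ 4e^(-t)cos(2t); -5·2/((s + 1)^2 + 4) ↔ -5e^(-t)sin(2t).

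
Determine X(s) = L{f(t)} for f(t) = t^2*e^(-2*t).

X(s) = 2/(s + 2)^3

L{t^2} = 2!/s^3 = 2/s^3.
By the first shifting theorem, multiplying by e^(-2t) replaces s with s + 2.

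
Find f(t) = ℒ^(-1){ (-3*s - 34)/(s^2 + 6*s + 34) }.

Complete the square in the denominator: s^2 + 6*s + 34 = (s + 3)^2 + 5^2.
Split the numerator to match: -3*s - 34 = -3·(s + 3) - 5·5.
Invert each term: -3·(s + 3)/((s + 3)^2 + 25) ↔ -3e^(-3t)cos(5t); -5·5/((s + 3)^2 + 25) ↔ -5e^(-3t)sin(5t).

f(t) = -5*exp(-3*t)*sin(5*t) - 3*exp(-3*t)*cos(5*t)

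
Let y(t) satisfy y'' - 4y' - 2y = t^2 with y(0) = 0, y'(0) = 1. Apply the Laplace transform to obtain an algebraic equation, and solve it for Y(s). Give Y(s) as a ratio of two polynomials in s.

Y(s) = (s^3 + 2)/(s^5 - 4*s^4 - 2*s^3)

Apply the Laplace transform to the equation.
With L{y''} = s^2 Y - s·y(0) - y'(0) and L{y'} = sY - y(0), with y(0) = 0, y'(0) = 1: the LHS transforms to (s^2 - 4*s - 2)Y - (1).
The right side is L{t^2} = 2/s^3.
So (s^2 - 4*s - 2)Y = 2/s^3 + (1).
Solve for Y(s) and write it as one ratio of polynomials.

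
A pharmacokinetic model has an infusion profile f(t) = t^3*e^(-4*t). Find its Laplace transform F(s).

L{t^3} = 3!/s^4 = 6/s^4.
By the first shifting theorem, multiplying by e^(-4t) replaces s with s + 4.

F(s) = 6/(s + 4)^4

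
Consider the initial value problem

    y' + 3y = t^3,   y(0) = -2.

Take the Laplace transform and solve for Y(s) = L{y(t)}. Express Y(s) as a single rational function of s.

Y(s) = (-2*s^4 + 6)/(s^5 + 3*s^4)

Take the Laplace transform of both sides.
The derivative rules (L{y'} = sY - y(0) = sY - (-2)) turn the left side into (s + 3)Y - (-2).
The right side is L{t^3} = 6/s^4.
So (s + 3)Y = 6/s^4 + (-2).
Solve for Y(s) and write it as one ratio of polynomials.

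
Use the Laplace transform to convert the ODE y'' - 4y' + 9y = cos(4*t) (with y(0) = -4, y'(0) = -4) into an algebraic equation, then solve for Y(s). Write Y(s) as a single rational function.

Y(s) = (-4*s^3 + 12*s^2 - 63*s + 192)/(s^4 - 4*s^3 + 25*s^2 - 64*s + 144)

Laplace-transform each side.
With L{y''} = s^2 Y - s·y(0) - y'(0) and L{y'} = sY - y(0), with y(0) = -4, y'(0) = -4: the LHS transforms to (s^2 - 4*s + 9)Y - (-4*s + 12).
The right side is L{cos(4*t)} = s/(s^2 + 16).
So (s^2 - 4*s + 9)Y = s/(s^2 + 16) + (-4*s + 12).
Solve for Y(s) and write it as one ratio of polynomials.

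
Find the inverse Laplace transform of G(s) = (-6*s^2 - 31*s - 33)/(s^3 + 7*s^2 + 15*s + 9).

-3*t*exp(-3*t) - 2*exp(-t) - 4*exp(-3*t)

Factor the denominator: s^3 + 7*s^2 + 15*s + 9 = (s + 1)*(s + 3)^2.
Partial fraction decomposition gives [-4/(s + 3)] + [-3/(s + 3)^2] + [-2/(s + 1)].
Invert each term: -4/(s + 3) ↔ -4e^(-3t); -3/(s + 3)^2 ↔ -3t·e^(-3t); -2/(s + 1) ↔ -2e^(-t).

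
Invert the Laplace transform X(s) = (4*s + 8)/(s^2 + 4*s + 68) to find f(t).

f(t) = 4*exp(-2*t)*cos(8*t)

Rewrite the denominator: s^2 + 4*s + 68 = (s + 2)^2 + 64.
The form in (s + 2) signals a first-shifting-theorem factor e^(-2t).
Since L{cos(8t)} = s/(s^2 + 64), the inverse is e^(-2*t)*cos(8*t), scaled by 4.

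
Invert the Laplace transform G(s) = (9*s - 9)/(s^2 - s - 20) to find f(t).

Factor the denominator: s^2 - s - 20 = (s - 5)*(s + 4).
Partial fraction decomposition gives [5/(s + 4)] + [4/(s - 5)].
Invert each term: 5/(s + 4) ↔ 5e^(-4t); 4/(s - 5) ↔ 4e^(5t).

f(t) = 4*exp(5*t) + 5*exp(-4*t)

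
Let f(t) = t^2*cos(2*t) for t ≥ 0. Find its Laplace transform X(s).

X(s) = 2*s*(s^2 - 12)/(s^2 + 4)^3

L{cos(2t)} = s/(s^2 + 4).
Then apply L{t^2·g(t)} = (-1)^2 d^2/ds^2[G(s)] with G(s) = s/(s^2 + 4):
differentiating 2 times and applying the sign gives 2*s*(s^2 - 12)/(s^2 + 4)^3.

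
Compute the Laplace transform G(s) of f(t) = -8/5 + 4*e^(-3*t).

G(s) = 4/(s + 3) - 8/(5*s)

Apply the Laplace transform termwise.
(4)·[L{e^(-3t)} = 1/(s + 3)]; L{-8/5} = (-8/5)/s.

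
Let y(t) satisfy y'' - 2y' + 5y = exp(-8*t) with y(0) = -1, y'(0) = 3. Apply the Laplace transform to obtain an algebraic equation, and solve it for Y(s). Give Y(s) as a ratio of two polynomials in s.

Apply the Laplace transform to the equation.
Using L{y''} = s^2 Y - s·y(0) - y'(0) and L{y'} = sY - y(0), with y(0) = -1, y'(0) = 3, the left side becomes (s^2 - 2*s + 5)Y - (-s + 5).
The right side is L{exp(-8*t)} = 1/(s + 8).
So (s^2 - 2*s + 5)Y = 1/(s + 8) + (-s + 5).
Isolate Y and clear denominators.

Y(s) = (-s^2 - 3*s + 41)/(s^3 + 6*s^2 - 11*s + 40)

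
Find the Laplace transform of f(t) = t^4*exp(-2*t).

L{t^4} = 4!/s^5 = 24/s^5.
By the first shifting theorem, multiplying by e^(-2t) replaces s with s + 2.

24/(s + 2)^5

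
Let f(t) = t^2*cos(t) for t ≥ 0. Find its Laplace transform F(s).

F(s) = 2*s*(s^2 - 3)/(s^2 + 1)^3

L{cos(t)} = s/(s^2 + 1).
Then apply L{t^2·g(t)} = (-1)^2 d^2/ds^2[G(s)] with G(s) = s/(s^2 + 1):
differentiating 2 times and applying the sign gives 2*s*(s^2 - 3)/(s^2 + 1)^3.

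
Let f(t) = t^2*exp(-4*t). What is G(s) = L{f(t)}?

L{e^(-4t)} = 1/(s + 4).
Then apply L{t^2·g(t)} = (-1)^2 d^2/ds^2[H(s)] with H(s) = 1/(s + 4):
differentiating 2 times and applying the sign gives 2/(s + 4)^3.

G(s) = 2/(s + 4)^3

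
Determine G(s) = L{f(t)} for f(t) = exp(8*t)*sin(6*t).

L{sin(6t)} = 6/(s^2 + 36).
By the first shifting theorem, multiplying by e^(8t) replaces s with s - 8.

G(s) = 6/((s - 8)^2 + 36)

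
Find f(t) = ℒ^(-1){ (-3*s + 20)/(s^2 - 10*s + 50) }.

f(t) = exp(5*t)*sin(5*t) - 3*exp(5*t)*cos(5*t)

Complete the square in the denominator: s^2 - 10*s + 50 = (s - 5)^2 + 5^2.
Split the numerator to match: -3*s + 20 = -3·(s - 5) + 1·5.
Invert each term: -3·(s - 5)/((s - 5)^2 + 25) ↔ -3e^(5t)cos(5t); 1·5/((s - 5)^2 + 25) ↔ e^(5t)sin(5t).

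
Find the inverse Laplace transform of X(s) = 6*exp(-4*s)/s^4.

Heaviside(t - 4)*((t - 4)^3)

The factor e^(-4s) signals a time shift by c = 4 (second shifting theorem).
L{t^3} = 3!/s^4 = 6/s^4, so L^-1{6/s^4} = t^3.
Hence the inverse is u(t - 4) times that function evaluated at t - 4.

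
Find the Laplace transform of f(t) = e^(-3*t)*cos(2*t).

(s + 3)/((s + 3)^2 + 4)

L{cos(2t)} = s/(s^2 + 4).
By the first shifting theorem, multiplying by e^(-3t) replaces s with s + 3.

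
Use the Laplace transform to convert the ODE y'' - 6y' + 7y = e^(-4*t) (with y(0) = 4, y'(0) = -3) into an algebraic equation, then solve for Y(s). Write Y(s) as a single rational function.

Y(s) = (4*s^2 - 11*s - 107)/(s^3 - 2*s^2 - 17*s + 28)

Laplace-transform each side.
Using L{y''} = s^2 Y - s·y(0) - y'(0) and L{y'} = sY - y(0), with y(0) = 4, y'(0) = -3, the left side becomes (s^2 - 6*s + 7)Y - (4*s - 27).
The right side is L{e^(-4*t)} = 1/(s + 4).
So (s^2 - 6*s + 7)Y = 1/(s + 4) + (4*s - 27).
Divide through and combine into a single rational function.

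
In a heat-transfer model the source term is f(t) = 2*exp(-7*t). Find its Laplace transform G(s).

L{2} = 2/s.
By the first shifting theorem, multiplying by e^(-7t) replaces s with s + 7.

G(s) = 2/(s + 7)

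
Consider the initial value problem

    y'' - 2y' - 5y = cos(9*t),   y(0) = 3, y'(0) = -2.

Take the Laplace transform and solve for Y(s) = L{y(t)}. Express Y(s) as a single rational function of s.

Laplace-transform each side.
Using L{y''} = s^2 Y - s·y(0) - y'(0) and L{y'} = sY - y(0), with y(0) = 3, y'(0) = -2, the left side becomes (s^2 - 2*s - 5)Y - (3*s - 8).
The right side is L{cos(9*t)} = s/(s^2 + 81).
So (s^2 - 2*s - 5)Y = s/(s^2 + 81) + (3*s - 8).
Solve for Y(s) and write it as one ratio of polynomials.

Y(s) = (3*s^3 - 8*s^2 + 244*s - 648)/(s^4 - 2*s^3 + 76*s^2 - 162*s - 405)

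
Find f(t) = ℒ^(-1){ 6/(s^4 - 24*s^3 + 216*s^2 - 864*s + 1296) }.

Rewrite the denominator: s^4 - 24*s^3 + 216*s^2 - 864*s + 1296 = (s - 6)^4.
The form in (s - 6) signals a first-shifting-theorem factor e^(6t).
Since L{t^3} = 3!/s^4 = 6/s^4, the inverse is t^3*e^(6*t).

f(t) = t^3*exp(6*t)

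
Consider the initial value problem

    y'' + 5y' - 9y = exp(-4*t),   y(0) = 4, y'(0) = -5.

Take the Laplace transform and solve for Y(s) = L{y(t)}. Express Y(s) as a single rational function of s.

Take the Laplace transform of both sides.
The derivative rules (L{y''} = s^2 Y - s·y(0) - y'(0) and L{y'} = sY - y(0), with y(0) = 4, y'(0) = -5) turn the left side into (s^2 + 5*s - 9)Y - (4*s + 15).
The right side is L{exp(-4*t)} = 1/(s + 4).
So (s^2 + 5*s - 9)Y = 1/(s + 4) + (4*s + 15).
Solve for Y(s) and write it as one ratio of polynomials.

Y(s) = (4*s^2 + 31*s + 61)/(s^3 + 9*s^2 + 11*s - 36)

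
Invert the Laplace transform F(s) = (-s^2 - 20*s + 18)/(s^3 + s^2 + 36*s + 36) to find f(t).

f(t) = -3*sin(6*t) - 2*cos(6*t) + exp(-t)

Factor the denominator: s^3 + s^2 + 36*s + 36 = (s + 1)*(s^2 + 36).
Partial fraction decomposition gives [1/(s + 1)] + [-2*s/(s^2 + 36)] + [-18/(s^2 + 36)].
Invert each term: 1/(s + 1) ↔ e^(-t); -2·s/(s^2 + 36) ↔ -2cos(6t); -3·6/(s^2 + 36) ↔ -3sin(6t).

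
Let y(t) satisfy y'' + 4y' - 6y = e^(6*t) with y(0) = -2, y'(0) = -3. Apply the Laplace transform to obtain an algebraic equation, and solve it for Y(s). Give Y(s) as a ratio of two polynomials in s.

Transform both sides with L{·}.
Using L{y''} = s^2 Y - s·y(0) - y'(0) and L{y'} = sY - y(0), with y(0) = -2, y'(0) = -3, the left side becomes (s^2 + 4*s - 6)Y - (-2*s - 11).
The right side is L{e^(6*t)} = 1/(s - 6).
So (s^2 + 4*s - 6)Y = 1/(s - 6) + (-2*s - 11).
Divide through and combine into a single rational function.

Y(s) = (-2*s^2 + s + 67)/(s^3 - 2*s^2 - 30*s + 36)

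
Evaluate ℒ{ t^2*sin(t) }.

L{sin(t)} = 1/(s^2 + 1).
Then apply L{t^2·g(t)} = (-1)^2 d^2/ds^2[G(s)] with G(s) = 1/(s^2 + 1):
differentiating 2 times and applying the sign gives 2*(3*s^2 - 1)/(s^2 + 1)^3.

2*(3*s^2 - 1)/(s^2 + 1)^3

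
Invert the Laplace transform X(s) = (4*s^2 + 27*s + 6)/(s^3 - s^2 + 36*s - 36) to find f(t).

f(t) = exp(t) + 5*sin(6*t) + 3*cos(6*t)

Factor the denominator: s^3 - s^2 + 36*s - 36 = (s - 1)*(s^2 + 36).
Partial fraction decomposition gives [1/(s - 1)] + [3*s/(s^2 + 36)] + [30/(s^2 + 36)].
Invert each term: 1/(s - 1) ↔ e^(t); 3·s/(s^2 + 36) ↔ 3cos(6t); 5·6/(s^2 + 36) ↔ 5sin(6t).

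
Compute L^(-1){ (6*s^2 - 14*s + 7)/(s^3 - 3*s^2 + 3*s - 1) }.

Factor the denominator: s^3 - 3*s^2 + 3*s - 1 = (s - 1)^3.
Partial fraction decomposition gives [6/(s - 1)] + [-2/(s - 1)^2] + [-1/(s - 1)^3].
Invert each term: 6/(s - 1) ↔ 6e^(t); -2/(s - 1)^2 ↔ -2t·e^(t); -1/(s - 1)^3 ↔ (-1/2)t^2·e^(t).

-t^2*exp(t)/2 - 2*t*exp(t) + 6*exp(t)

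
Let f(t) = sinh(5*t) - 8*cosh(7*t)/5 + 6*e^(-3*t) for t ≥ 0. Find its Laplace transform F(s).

The transform is linear, so treat each term independently.
(-8/5)·[L{cosh(7t)} = s/(s^2 - 49)]; L{sinh(5t)} = 5/(s^2 - 25); (6)·[L{e^(-3t)} = 1/(s + 3)].

F(s) = -8*s/(5*(s^2 - 49)) + 5/(s^2 - 25) + 6/(s + 3)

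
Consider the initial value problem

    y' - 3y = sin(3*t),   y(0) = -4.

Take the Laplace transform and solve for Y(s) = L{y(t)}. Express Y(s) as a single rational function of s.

Transform both sides with L{·}.
With L{y'} = sY - y(0) = sY - (-4): the LHS transforms to (s - 3)Y - (-4).
The right side is L{sin(3*t)} = 3/(s^2 + 9).
So (s - 3)Y = 3/(s^2 + 9) + (-4).
Solve for Y(s) and write it as one ratio of polynomials.

Y(s) = (-4*s^2 - 33)/(s^3 - 3*s^2 + 9*s - 27)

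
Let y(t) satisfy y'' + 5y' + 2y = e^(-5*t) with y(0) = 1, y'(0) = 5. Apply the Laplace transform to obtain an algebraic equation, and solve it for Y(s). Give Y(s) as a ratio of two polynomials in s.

Y(s) = (s^2 + 15*s + 51)/(s^3 + 10*s^2 + 27*s + 10)

Laplace-transform each side.
The derivative rules (L{y''} = s^2 Y - s·y(0) - y'(0) and L{y'} = sY - y(0), with y(0) = 1, y'(0) = 5) turn the left side into (s^2 + 5*s + 2)Y - (s + 10).
The right side is L{e^(-5*t)} = 1/(s + 5).
So (s^2 + 5*s + 2)Y = 1/(s + 5) + (s + 10).
Divide through and combine into a single rational function.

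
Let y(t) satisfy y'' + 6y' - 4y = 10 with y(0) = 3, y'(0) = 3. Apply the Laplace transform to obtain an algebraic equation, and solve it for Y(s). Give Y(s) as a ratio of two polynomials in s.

Y(s) = (3*s^2 + 21*s + 10)/(s^3 + 6*s^2 - 4*s)

Take the Laplace transform of both sides.
With L{y''} = s^2 Y - s·y(0) - y'(0) and L{y'} = sY - y(0), with y(0) = 3, y'(0) = 3: the LHS transforms to (s^2 + 6*s - 4)Y - (3*s + 21).
The right side is L{10} = 10/s.
So (s^2 + 6*s - 4)Y = 10/s + (3*s + 21).
Divide through and combine into a single rational function.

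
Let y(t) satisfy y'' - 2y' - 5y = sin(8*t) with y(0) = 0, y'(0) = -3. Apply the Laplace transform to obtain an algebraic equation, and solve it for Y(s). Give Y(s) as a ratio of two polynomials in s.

Laplace-transform each side.
Using L{y''} = s^2 Y - s·y(0) - y'(0) and L{y'} = sY - y(0), with y(0) = 0, y'(0) = -3, the left side becomes (s^2 - 2*s - 5)Y - (-3).
The right side is L{sin(8*t)} = 8/(s^2 + 64).
So (s^2 - 2*s - 5)Y = 8/(s^2 + 64) + (-3).
Divide through and combine into a single rational function.

Y(s) = (-3*s^2 - 184)/(s^4 - 2*s^3 + 59*s^2 - 128*s - 320)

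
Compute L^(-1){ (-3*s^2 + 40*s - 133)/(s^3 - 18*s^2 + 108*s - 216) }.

-t^2*exp(6*t)/2 + 4*t*exp(6*t) - 3*exp(6*t)

Factor the denominator: s^3 - 18*s^2 + 108*s - 216 = (s - 6)^3.
Partial fraction decomposition gives [-3/(s - 6)] + [4/(s - 6)^2] + [-1/(s - 6)^3].
Invert each term: -3/(s - 6) ↔ -3e^(6t); 4/(s - 6)^2 ↔ 4t·e^(6t); -1/(s - 6)^3 ↔ (-1/2)t^2·e^(6t).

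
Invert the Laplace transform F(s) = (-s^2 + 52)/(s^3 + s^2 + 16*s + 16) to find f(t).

Factor the denominator: s^3 + s^2 + 16*s + 16 = (s + 1)*(s^2 + 16).
Partial fraction decomposition gives [3/(s + 1)] + [-4*s/(s^2 + 16)] + [4/(s^2 + 16)].
Invert each term: 3/(s + 1) ↔ 3e^(-t); -4·s/(s^2 + 16) ↔ -4cos(4t); 1·4/(s^2 + 16) ↔ sin(4t).

f(t) = sin(4*t) - 4*cos(4*t) + 3*exp(-t)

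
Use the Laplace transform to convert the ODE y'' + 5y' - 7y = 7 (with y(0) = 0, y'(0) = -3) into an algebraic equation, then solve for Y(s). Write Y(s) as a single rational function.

Take the Laplace transform of both sides.
With L{y''} = s^2 Y - s·y(0) - y'(0) and L{y'} = sY - y(0), with y(0) = 0, y'(0) = -3: the LHS transforms to (s^2 + 5*s - 7)Y - (-3).
The right side is L{7} = 7/s.
So (s^2 + 5*s - 7)Y = 7/s + (-3).
Isolate Y and clear denominators.

Y(s) = (-3*s + 7)/(s^3 + 5*s^2 - 7*s)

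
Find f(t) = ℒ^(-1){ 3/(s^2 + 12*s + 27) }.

f(t) = exp(-6*t)*sinh(3*t)

Rewrite the denominator: s^2 + 12*s + 27 = (s + 6)^2 - 9.
The form in (s + 6) signals a first-shifting-theorem factor e^(-6t).
Since L{sinh(3t)} = 3/(s^2 - 9), the inverse is e^(-6*t)*sinh(3*t).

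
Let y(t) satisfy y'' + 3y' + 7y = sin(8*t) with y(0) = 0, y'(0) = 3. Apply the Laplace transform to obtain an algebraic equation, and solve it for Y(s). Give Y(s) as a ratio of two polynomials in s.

Y(s) = (3*s^2 + 200)/(s^4 + 3*s^3 + 71*s^2 + 192*s + 448)

Laplace-transform each side.
Using L{y''} = s^2 Y - s·y(0) - y'(0) and L{y'} = sY - y(0), with y(0) = 0, y'(0) = 3, the left side becomes (s^2 + 3*s + 7)Y - (3).
The right side is L{sin(8*t)} = 8/(s^2 + 64).
So (s^2 + 3*s + 7)Y = 8/(s^2 + 64) + (3).
Isolate Y and clear denominators.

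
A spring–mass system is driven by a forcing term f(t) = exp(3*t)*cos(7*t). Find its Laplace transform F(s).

L{cos(7t)} = s/(s^2 + 49).
By the first shifting theorem, multiplying by e^(3t) replaces s with s - 3.

F(s) = (s - 3)/((s - 3)^2 + 49)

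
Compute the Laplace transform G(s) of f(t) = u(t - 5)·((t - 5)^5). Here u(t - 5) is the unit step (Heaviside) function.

By the second shifting theorem, L{u(t - c)·g(t - c)} = e^(-cs)·H(s) with c = 5 and H(s) = L{g(t)}.
L{t^5} = 5!/s^6 = 120/s^6.

G(s) = 120*exp(-5*s)/s^6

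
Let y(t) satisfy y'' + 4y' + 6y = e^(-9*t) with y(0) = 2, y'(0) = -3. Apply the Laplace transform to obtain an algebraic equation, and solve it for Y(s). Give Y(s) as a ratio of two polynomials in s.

Laplace-transform each side.
The derivative rules (L{y''} = s^2 Y - s·y(0) - y'(0) and L{y'} = sY - y(0), with y(0) = 2, y'(0) = -3) turn the left side into (s^2 + 4*s + 6)Y - (2*s + 5).
The right side is L{e^(-9*t)} = 1/(s + 9).
So (s^2 + 4*s + 6)Y = 1/(s + 9) + (2*s + 5).
Solve for Y(s) and write it as one ratio of polynomials.

Y(s) = (2*s^2 + 23*s + 46)/(s^3 + 13*s^2 + 42*s + 54)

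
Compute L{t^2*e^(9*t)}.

2/(s - 9)^3

L{e^(9t)} = 1/(s - 9).
Then apply L{t^2·g(t)} = (-1)^2 d^2/ds^2[G(s)] with G(s) = 1/(s - 9):
differentiating 2 times and applying the sign gives 2/(s - 9)^3.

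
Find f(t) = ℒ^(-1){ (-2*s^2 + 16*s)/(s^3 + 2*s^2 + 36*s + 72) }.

f(t) = 3*sin(6*t) - cos(6*t) - exp(-2*t)

Factor the denominator: s^3 + 2*s^2 + 36*s + 72 = (s + 2)*(s^2 + 36).
Partial fraction decomposition gives [-1/(s + 2)] + [-s/(s^2 + 36)] + [18/(s^2 + 36)].
Invert each term: -1/(s + 2) ↔ -e^(-2t); -1·s/(s^2 + 36) ↔ -cos(6t); 3·6/(s^2 + 36) ↔ 3sin(6t).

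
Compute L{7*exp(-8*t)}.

7/(s + 8)

L{7} = 7/s.
By the first shifting theorem, multiplying by e^(-8t) replaces s with s + 8.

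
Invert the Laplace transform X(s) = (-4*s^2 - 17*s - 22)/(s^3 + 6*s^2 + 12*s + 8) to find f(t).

f(t) = -2*t^2*exp(-2*t) - t*exp(-2*t) - 4*exp(-2*t)

Factor the denominator: s^3 + 6*s^2 + 12*s + 8 = (s + 2)^3.
Partial fraction decomposition gives [-4/(s + 2)] + [-1/(s + 2)^2] + [-4/(s + 2)^3].
Invert each term: -4/(s + 2) ↔ -4e^(-2t); -1/(s + 2)^2 ↔ -t·e^(-2t); -4/(s + 2)^3 ↔ (-2)t^2·e^(-2t).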